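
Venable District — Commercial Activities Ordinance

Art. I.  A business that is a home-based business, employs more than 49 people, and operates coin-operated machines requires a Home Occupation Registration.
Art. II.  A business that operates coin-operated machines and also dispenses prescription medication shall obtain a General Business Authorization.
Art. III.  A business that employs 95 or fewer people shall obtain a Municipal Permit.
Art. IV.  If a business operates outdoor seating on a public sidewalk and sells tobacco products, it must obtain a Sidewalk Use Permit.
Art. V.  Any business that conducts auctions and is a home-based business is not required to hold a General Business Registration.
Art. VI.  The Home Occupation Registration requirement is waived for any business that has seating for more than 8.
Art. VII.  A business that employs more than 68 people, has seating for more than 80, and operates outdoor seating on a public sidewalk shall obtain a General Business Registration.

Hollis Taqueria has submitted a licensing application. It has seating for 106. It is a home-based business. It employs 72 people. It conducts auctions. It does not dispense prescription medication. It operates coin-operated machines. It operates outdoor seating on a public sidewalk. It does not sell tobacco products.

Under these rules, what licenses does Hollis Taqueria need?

Art. I. is a home-based business; employees 72 > 49; operates coin-operated machines → Home Occupation Registration required.
Art. II. operates coin-operated machines; does not dispense prescription medication → General Business Authorization not required.
Art. III. employees 72 ≤ 95 → Municipal Permit required.
Art. IV. operates outdoor seating on a public sidewalk; does not sell tobacco products → Sidewalk Use Permit not required.
Art. V. conducts auctions; is a home-based business → exempt from General Business Registration.
Art. VI. seating 106 > 8 → exempt from Home Occupation Registration.
Art. VII. employees 72 > 68; seating 106 > 80; operates outdoor seating on a public sidewalk → General Business Registration required.

Municipal Permit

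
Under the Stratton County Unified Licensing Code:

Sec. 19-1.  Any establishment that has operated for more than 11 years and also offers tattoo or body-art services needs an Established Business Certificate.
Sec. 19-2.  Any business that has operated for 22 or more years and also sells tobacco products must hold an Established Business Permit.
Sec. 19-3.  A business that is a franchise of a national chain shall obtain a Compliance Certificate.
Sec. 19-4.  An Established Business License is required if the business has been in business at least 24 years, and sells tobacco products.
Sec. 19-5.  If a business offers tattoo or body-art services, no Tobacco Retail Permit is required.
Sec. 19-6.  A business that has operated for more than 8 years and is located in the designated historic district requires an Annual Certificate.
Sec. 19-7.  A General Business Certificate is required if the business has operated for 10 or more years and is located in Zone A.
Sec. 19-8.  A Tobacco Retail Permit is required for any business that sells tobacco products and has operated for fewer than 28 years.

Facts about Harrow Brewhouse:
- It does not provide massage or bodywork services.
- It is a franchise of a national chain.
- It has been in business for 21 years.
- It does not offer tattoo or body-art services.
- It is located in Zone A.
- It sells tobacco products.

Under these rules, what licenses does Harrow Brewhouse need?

Sec. 19-1. years in business 21 > 11; does not offer tattoo or body-art services → Established Business Certificate not required.
Sec. 19-2. years in business 21 < 22; sells tobacco products → Established Business Permit not required.
Sec. 19-3. is a franchise of a national chain → Compliance Certificate required.
Sec. 19-4. years in business 21 < 24; sells tobacco products → Established Business License not required.
Sec. 19-5. does not offer tattoo or body-art services → Tobacco Retail Permit exemption does not apply.
Sec. 19-6. years in business 21 > 8; is located in Zone A (not: is located in the designated historic district) → Annual Certificate not required.
Sec. 19-7. years in business 21 ≥ 10; is located in Zone A → General Business Certificate required.
Sec. 19-8. sells tobacco products; years in business 21 < 28 → Tobacco Retail Permit required.

Compliance Certificate, General Business Certificate, Tobacco Retail Permit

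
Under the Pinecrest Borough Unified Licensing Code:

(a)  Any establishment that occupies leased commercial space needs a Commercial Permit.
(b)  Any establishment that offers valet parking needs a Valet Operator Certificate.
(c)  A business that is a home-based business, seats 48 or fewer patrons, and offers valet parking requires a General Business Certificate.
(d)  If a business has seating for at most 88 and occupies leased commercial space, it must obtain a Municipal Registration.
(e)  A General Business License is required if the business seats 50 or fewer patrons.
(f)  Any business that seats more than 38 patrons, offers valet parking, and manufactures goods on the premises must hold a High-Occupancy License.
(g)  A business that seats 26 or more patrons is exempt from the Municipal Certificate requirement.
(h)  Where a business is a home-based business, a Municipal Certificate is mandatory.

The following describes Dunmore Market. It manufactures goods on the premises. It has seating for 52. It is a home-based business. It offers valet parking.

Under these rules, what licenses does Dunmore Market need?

(a) is a home-based business (not: occupies leased commercial space) → Commercial Permit not required.
(b) offers valet parking → Valet Operator Certificate required.
(c) is a home-based business; seating 52 > 48; offers valet parking → General Business Certificate not required.
(d) seating 52 ≤ 88; is a home-based business (not: occupies leased commercial space) → Municipal Registration not required.
(e) seating 52 > 50 → General Business License not required.
(f) seating 52 > 38; offers valet parking; manufactures goods on the premises → High-Occupancy License required.
(g) seating 52 ≥ 26 → exempt from Municipal Certificate.
(h) is a home-based business → Municipal Certificate required.

High-Occupancy License, Valet Operator Certificate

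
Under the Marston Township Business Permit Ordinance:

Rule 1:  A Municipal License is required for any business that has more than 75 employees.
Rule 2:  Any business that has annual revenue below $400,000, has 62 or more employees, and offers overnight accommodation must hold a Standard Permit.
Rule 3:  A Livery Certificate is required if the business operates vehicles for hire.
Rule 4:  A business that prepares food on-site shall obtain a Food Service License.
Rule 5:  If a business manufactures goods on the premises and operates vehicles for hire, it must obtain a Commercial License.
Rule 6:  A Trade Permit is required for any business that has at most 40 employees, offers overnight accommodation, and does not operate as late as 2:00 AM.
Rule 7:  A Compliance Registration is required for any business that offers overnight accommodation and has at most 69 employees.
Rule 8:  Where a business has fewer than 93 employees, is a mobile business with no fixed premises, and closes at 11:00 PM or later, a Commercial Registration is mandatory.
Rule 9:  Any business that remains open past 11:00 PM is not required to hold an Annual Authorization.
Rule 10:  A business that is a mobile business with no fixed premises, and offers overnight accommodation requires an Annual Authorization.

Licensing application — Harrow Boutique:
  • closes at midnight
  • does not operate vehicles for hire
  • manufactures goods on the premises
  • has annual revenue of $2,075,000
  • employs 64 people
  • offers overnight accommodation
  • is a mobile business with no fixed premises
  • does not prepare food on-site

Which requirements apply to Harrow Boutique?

Commercial Registration, Compliance Registration

Rule 1: employees 64 ≤ 75 → Municipal License not required.
Rule 2: revenue $2,075,000 ≥ $400,000; employees 64 ≥ 62; offers overnight accommodation → Standard Permit not required.
Rule 3: does not operate vehicles for hire → Livery Certificate not required.
Rule 4: does not prepare food on-site → Food Service License not required.
Rule 5: manufactures goods on the premises; does not operate vehicles for hire → Commercial License not required.
Rule 6: employees 64 > 40; offers overnight accommodation; closes midnight, at/before 2:00 AM → Trade Permit not required.
Rule 7: offers overnight accommodation; employees 64 ≤ 69 → Compliance Registration required.
Rule 8: employees 64 < 93; is a mobile business with no fixed premises; closes midnight, after 11:00 PM → Commercial Registration required.
Rule 9: closes midnight, after 11:00 PM → exempt from Annual Authorization.
Rule 10: is a mobile business with no fixed premises; offers overnight accommodation → Annual Authorization required.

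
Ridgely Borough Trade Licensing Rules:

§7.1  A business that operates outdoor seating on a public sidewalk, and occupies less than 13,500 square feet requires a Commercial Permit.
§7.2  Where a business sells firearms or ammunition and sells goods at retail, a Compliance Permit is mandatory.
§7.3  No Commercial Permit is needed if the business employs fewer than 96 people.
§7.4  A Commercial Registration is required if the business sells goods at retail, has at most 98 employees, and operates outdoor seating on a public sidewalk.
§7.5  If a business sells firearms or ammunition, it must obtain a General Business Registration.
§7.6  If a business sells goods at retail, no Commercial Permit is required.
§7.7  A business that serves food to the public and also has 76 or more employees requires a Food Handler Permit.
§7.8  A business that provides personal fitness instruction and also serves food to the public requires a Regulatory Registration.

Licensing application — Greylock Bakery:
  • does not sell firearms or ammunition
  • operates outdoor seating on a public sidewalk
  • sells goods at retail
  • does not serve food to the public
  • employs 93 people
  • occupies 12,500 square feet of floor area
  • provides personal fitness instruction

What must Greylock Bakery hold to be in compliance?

Commercial Registration

§7.1 operates outdoor seating on a public sidewalk; floor area 12,500 square feet < 13,500 square feet → Commercial Permit required.
§7.2 does not sell firearms or ammunition; sells goods at retail → Compliance Permit not required.
§7.3 employees 93 < 96 → exempt from Commercial Permit.
§7.4 sells goods at retail; employees 93 ≤ 98; operates outdoor seating on a public sidewalk → Commercial Registration required.
§7.5 does not sell firearms or ammunition → General Business Registration not required.
§7.6 sells goods at retail → exempt from Commercial Permit.
§7.7 does not serve food to the public; employees 93 ≥ 76 → Food Handler Permit not required.
§7.8 provides personal fitness instruction; does not serve food to the public → Regulatory Registration not required.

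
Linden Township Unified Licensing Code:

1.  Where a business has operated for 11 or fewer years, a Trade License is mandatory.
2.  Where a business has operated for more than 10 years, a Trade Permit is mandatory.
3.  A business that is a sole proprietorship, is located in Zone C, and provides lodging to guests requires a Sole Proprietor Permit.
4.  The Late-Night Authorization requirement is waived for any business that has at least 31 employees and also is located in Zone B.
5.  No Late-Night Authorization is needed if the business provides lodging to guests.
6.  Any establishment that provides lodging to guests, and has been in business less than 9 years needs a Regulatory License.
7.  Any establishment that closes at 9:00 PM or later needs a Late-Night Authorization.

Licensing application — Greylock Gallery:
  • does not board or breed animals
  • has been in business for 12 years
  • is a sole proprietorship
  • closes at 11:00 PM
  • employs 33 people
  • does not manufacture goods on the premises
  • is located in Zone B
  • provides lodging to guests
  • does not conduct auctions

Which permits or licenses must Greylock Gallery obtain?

Trade Permit

1. years in business 12 > 11 → Trade License not required.
2. years in business 12 > 10 → Trade Permit required.
3. is a sole proprietorship; is located in Zone B (not: is located in Zone C); provides lodging to guests → Sole Proprietor Permit not required.
4. employees 33 ≥ 31; is located in Zone B → exempt from Late-Night Authorization.
5. provides lodging to guests → exempt from Late-Night Authorization.
6. provides lodging to guests; years in business 12 ≥ 9 → Regulatory License not required.
7. closes 11:00 PM, after 9:00 PM → Late-Night Authorization required.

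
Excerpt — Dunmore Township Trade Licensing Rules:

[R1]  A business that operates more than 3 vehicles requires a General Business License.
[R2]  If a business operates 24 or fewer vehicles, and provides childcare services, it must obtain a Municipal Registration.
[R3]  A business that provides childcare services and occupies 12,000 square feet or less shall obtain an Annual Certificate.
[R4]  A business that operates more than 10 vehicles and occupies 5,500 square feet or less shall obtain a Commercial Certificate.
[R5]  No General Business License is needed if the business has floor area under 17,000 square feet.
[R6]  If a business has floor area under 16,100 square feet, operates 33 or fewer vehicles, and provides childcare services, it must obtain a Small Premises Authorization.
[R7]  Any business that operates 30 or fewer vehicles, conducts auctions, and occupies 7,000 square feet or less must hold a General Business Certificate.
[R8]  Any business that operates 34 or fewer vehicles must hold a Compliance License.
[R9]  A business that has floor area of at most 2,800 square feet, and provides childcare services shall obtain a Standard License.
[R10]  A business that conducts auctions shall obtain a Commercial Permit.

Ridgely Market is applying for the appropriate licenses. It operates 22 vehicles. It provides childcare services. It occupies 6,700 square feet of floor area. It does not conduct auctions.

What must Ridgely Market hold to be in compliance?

[R1] vehicles 22 > 3 → General Business License required.
[R2] vehicles 22 ≤ 24; provides childcare services → Municipal Registration required.
[R3] provides childcare services; floor area 6,700 square feet ≤ 12,000 square feet → Annual Certificate required.
[R4] vehicles 22 > 10; floor area 6,700 square feet > 5,500 square feet → Commercial Certificate not required.
[R5] floor area 6,700 square feet < 17,000 square feet → exempt from General Business License.
[R6] floor area 6,700 square feet < 16,100 square feet; vehicles 22 ≤ 33; provides childcare services → Small Premises Authorization required.
[R7] vehicles 22 ≤ 30; does not conduct auctions; floor area 6,700 square feet ≤ 7,000 square feet → General Business Certificate not required.
[R8] vehicles 22 ≤ 34 → Compliance License required.
[R9] floor area 6,700 square feet > 2,800 square feet; provides childcare services → Standard License not required.
[R10] does not conduct auctions → Commercial Permit not required.

Annual Certificate, Compliance License, Municipal Registration, Small Premises Authorization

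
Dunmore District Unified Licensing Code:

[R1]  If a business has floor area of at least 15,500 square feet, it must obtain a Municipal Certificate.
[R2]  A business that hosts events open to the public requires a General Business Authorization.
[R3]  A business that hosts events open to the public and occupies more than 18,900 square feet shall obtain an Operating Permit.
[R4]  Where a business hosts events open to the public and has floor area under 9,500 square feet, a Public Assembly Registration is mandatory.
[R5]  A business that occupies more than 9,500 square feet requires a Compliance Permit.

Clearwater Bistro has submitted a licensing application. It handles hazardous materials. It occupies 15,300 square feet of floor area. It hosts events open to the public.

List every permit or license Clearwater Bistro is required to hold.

Compliance Permit, General Business Authorization

[R1] floor area 15,300 square feet < 15,500 square feet → Municipal Certificate not required.
[R2] hosts events open to the public → General Business Authorization required.
[R3] hosts events open to the public; floor area 15,300 square feet ≤ 18,900 square feet → Operating Permit not required.
[R4] hosts events open to the public; floor area 15,300 square feet ≥ 9,500 square feet → Public Assembly Registration not required.
[R5] floor area 15,300 square feet > 9,500 square feet → Compliance Permit required.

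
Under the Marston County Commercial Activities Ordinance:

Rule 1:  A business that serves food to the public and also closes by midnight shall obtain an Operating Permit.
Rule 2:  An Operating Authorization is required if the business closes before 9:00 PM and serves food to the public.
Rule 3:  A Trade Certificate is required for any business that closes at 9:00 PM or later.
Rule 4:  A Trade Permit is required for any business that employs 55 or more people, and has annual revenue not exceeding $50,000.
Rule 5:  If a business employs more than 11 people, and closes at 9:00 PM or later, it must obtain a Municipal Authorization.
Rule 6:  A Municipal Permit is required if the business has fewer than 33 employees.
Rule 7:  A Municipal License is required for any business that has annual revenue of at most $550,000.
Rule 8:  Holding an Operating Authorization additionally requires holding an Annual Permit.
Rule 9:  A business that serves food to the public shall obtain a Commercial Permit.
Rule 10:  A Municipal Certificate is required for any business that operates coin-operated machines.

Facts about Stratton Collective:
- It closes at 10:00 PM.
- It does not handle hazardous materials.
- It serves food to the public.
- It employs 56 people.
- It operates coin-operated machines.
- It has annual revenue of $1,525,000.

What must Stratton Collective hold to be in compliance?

Commercial Permit, Municipal Authorization, Municipal Certificate, Operating Permit, Trade Certificate

Rule 1: serves food to the public; closes 10:00 PM, at/before midnight → Operating Permit required.
Rule 2: closes 10:00 PM, after 9:00 PM; serves food to the public → Operating Authorization not required.
Rule 3: closes 10:00 PM, after 9:00 PM → Trade Certificate required.
Rule 4: employees 56 ≥ 55; revenue $1,525,000 > $50,000 → Trade Permit not required.
Rule 5: employees 56 > 11; closes 10:00 PM, after 9:00 PM → Municipal Authorization required.
Rule 6: employees 56 ≥ 33 → Municipal Permit not required.
Rule 7: revenue $1,525,000 > $550,000 → Municipal License not required.
Rule 8: Operating Authorization is not required → no effect.
Rule 9: serves food to the public → Commercial Permit required.
Rule 10: operates coin-operated machines → Municipal Certificate required.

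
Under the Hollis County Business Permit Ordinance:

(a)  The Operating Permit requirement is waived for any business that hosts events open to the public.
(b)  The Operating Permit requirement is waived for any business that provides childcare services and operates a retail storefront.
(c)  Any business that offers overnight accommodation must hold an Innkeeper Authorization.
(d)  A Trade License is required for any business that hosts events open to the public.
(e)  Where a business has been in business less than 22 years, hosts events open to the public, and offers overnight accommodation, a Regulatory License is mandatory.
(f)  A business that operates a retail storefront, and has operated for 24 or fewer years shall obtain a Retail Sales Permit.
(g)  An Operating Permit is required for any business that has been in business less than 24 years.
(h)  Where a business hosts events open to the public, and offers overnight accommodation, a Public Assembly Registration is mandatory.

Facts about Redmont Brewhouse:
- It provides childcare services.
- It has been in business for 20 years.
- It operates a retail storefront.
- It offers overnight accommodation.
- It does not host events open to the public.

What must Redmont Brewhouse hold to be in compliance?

Innkeeper Authorization, Retail Sales Permit

(a) does not host events open to the public → Operating Permit exemption does not apply.
(b) provides childcare services; operates a retail storefront → exempt from Operating Permit.
(c) offers overnight accommodation → Innkeeper Authorization required.
(d) does not host events open to the public → Trade License not required.
(e) years in business 20 < 22; does not host events open to the public; offers overnight accommodation → Regulatory License not required.
(f) operates a retail storefront; years in business 20 ≤ 24 → Retail Sales Permit required.
(g) years in business 20 < 24 → Operating Permit required.
(h) does not host events open to the public; offers overnight accommodation → Public Assembly Registration not required.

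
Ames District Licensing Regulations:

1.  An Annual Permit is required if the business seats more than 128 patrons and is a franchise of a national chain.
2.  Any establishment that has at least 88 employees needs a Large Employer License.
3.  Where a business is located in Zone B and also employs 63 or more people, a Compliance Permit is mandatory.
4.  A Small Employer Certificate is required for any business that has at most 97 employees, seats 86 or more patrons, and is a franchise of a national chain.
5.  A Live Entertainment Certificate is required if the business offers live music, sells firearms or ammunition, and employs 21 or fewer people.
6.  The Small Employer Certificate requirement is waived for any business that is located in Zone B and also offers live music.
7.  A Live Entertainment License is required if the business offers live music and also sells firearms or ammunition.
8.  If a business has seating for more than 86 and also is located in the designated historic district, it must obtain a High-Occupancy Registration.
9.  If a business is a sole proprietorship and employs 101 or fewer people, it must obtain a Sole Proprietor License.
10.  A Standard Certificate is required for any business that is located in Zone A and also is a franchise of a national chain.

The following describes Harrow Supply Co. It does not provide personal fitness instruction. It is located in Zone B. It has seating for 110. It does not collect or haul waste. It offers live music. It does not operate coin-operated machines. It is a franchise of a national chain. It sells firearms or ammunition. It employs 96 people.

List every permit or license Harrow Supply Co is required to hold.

1. seating 110 ≤ 128; is a franchise of a national chain → Annual Permit not required.
2. employees 96 ≥ 88 → Large Employer License required.
3. is located in Zone B; employees 96 ≥ 63 → Compliance Permit required.
4. employees 96 ≤ 97; seating 110 ≥ 86; is a franchise of a national chain → Small Employer Certificate required.
5. offers live music; sells firearms or ammunition; employees 96 > 21 → Live Entertainment Certificate not required.
6. is located in Zone B; offers live music → exempt from Small Employer Certificate.
7. offers live music; sells firearms or ammunition → Live Entertainment License required.
8. seating 110 > 86; is located in Zone B (not: is located in the designated historic district) → High-Occupancy Registration not required.
9. is a franchise of a national chain (not: is a sole proprietorship); employees 96 ≤ 101 → Sole Proprietor License not required.
10. is located in Zone B (not: is located in Zone A); is a franchise of a national chain → Standard Certificate not required.

Compliance Permit, Large Employer License, Live Entertainment License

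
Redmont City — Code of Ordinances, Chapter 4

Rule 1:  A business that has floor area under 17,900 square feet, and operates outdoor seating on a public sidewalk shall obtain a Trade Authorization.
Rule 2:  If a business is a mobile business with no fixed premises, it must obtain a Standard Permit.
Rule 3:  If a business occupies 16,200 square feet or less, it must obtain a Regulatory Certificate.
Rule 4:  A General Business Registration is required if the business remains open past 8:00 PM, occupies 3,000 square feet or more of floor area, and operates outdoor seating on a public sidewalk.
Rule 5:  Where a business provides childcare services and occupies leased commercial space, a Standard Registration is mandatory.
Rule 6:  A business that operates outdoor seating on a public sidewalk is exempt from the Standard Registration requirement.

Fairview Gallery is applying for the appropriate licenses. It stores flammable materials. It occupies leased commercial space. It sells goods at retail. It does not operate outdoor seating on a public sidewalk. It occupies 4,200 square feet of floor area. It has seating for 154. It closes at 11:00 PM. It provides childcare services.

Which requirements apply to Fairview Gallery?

Regulatory Certificate, Standard Registration

Rule 1: floor area 4,200 square feet < 17,900 square feet; does not operate outdoor seating on a public sidewalk → Trade Authorization not required.
Rule 2: occupies leased commercial space (not: is a mobile business with no fixed premises) → Standard Permit not required.
Rule 3: floor area 4,200 square feet ≤ 16,200 square feet → Regulatory Certificate required.
Rule 4: closes 11:00 PM, after 8:00 PM; floor area 4,200 square feet ≥ 3,000 square feet; does not operate outdoor seating on a public sidewalk → General Business Registration not required.
Rule 5: provides childcare services; occupies leased commercial space → Standard Registration required.
Rule 6: does not operate outdoor seating on a public sidewalk → Standard Registration exemption does not apply.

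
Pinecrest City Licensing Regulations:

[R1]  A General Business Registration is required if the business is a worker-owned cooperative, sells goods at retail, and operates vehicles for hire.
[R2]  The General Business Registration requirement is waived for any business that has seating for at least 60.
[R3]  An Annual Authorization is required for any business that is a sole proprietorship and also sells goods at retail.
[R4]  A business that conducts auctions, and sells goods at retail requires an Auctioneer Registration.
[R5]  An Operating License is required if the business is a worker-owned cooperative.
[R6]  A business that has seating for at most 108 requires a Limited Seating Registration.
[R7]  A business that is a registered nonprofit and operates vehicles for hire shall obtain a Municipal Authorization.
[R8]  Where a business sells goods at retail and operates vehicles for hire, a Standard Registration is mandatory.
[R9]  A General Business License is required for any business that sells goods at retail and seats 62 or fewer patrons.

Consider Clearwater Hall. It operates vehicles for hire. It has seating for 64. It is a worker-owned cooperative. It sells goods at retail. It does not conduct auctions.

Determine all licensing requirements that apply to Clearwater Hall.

[R1] is a worker-owned cooperative; sells goods at retail; operates vehicles for hire → General Business Registration required.
[R2] seating 64 ≥ 60 → exempt from General Business Registration.
[R3] is a worker-owned cooperative (not: is a sole proprietorship); sells goods at retail → Annual Authorization not required.
[R4] does not conduct auctions; sells goods at retail → Auctioneer Registration not required.
[R5] is a worker-owned cooperative → Operating License required.
[R6] seating 64 ≤ 108 → Limited Seating Registration required.
[R7] is a worker-owned cooperative (not: is a registered nonprofit); operates vehicles for hire → Municipal Authorization not required.
[R8] sells goods at retail; operates vehicles for hire → Standard Registration required.
[R9] sells goods at retail; seating 64 > 62 → General Business License not required.

Limited Seating Registration, Operating License, Standard Registration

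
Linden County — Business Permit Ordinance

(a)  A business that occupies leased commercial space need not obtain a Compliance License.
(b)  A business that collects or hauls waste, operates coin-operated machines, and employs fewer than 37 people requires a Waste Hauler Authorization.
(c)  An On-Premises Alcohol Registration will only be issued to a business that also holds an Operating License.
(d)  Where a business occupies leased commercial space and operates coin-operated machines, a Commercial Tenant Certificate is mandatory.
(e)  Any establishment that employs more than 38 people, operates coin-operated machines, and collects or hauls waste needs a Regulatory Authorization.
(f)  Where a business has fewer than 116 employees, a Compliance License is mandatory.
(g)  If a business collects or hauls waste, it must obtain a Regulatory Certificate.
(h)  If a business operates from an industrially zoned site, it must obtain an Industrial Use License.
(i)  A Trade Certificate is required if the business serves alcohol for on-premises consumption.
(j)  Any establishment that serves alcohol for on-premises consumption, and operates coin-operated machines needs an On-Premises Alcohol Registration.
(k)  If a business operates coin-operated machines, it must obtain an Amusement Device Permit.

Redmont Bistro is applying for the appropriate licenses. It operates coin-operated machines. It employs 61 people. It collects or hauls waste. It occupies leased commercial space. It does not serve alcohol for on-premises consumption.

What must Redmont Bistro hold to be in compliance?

Amusement Device Permit, Commercial Tenant Certificate, Regulatory Authorization, Regulatory Certificate

(a) occupies leased commercial space → exempt from Compliance License.
(b) collects or hauls waste; operates coin-operated machines; employees 61 ≥ 37 → Waste Hauler Authorization not required.
(c) On-Premises Alcohol Registration is not required → no effect.
(d) occupies leased commercial space; operates coin-operated machines → Commercial Tenant Certificate required.
(e) employees 61 > 38; operates coin-operated machines; collects or hauls waste → Regulatory Authorization required.
(f) employees 61 < 116 → Compliance License required.
(g) collects or hauls waste → Regulatory Certificate required.
(h) occupies leased commercial space (not: operates from an industrially zoned site) → Industrial Use License not required.
(i) does not serve alcohol for on-premises consumption → Trade Certificate not required.
(j) does not serve alcohol for on-premises consumption; operates coin-operated machines → On-Premises Alcohol Registration not required.
(k) operates coin-operated machines → Amusement Device Permit required.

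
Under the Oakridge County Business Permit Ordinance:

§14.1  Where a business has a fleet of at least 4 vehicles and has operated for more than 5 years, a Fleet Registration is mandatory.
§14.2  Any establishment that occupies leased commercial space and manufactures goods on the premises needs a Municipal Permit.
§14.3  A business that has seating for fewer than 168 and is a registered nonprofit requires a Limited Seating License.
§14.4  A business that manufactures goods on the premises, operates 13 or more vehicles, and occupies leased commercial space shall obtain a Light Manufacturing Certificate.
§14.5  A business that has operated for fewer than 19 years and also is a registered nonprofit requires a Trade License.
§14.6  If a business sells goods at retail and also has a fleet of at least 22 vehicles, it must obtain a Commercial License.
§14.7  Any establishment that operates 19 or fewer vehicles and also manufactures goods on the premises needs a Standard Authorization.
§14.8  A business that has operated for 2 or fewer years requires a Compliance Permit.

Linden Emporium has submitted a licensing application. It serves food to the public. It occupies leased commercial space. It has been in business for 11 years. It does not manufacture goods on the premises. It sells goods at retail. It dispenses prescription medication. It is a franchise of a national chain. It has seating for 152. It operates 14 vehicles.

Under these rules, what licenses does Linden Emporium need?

Fleet Registration

§14.1 vehicles 14 ≥ 4; years in business 11 > 5 → Fleet Registration required.
§14.2 occupies leased commercial space; does not manufacture goods on the premises → Municipal Permit not required.
§14.3 seating 152 < 168; is a franchise of a national chain (not: is a registered nonprofit) → Limited Seating License not required.
§14.4 does not manufacture goods on the premises; vehicles 14 ≥ 13; occupies leased commercial space → Light Manufacturing Certificate not required.
§14.5 years in business 11 < 19; is a franchise of a national chain (not: is a registered nonprofit) → Trade License not required.
§14.6 sells goods at retail; vehicles 14 < 22 → Commercial License not required.
§14.7 vehicles 14 ≤ 19; does not manufacture goods on the premises → Standard Authorization not required.
§14.8 years in business 11 > 2 → Compliance Permit not required.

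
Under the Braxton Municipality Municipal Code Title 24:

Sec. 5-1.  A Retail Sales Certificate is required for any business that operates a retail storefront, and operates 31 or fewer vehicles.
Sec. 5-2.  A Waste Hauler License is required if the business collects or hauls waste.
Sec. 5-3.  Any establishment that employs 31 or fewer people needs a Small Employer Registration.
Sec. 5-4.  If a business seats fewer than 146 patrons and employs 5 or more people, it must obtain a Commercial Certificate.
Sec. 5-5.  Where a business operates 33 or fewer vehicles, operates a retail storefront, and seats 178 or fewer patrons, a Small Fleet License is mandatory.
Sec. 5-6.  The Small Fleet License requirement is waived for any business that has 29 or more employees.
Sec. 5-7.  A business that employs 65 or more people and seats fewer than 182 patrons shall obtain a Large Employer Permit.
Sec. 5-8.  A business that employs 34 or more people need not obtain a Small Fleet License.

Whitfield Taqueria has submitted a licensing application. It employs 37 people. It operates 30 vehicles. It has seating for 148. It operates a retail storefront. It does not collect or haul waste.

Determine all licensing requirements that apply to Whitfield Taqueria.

Sec. 5-1. operates a retail storefront; vehicles 30 ≤ 31 → Retail Sales Certificate required.
Sec. 5-2. does not collect or haul waste → Waste Hauler License not required.
Sec. 5-3. employees 37 > 31 → Small Employer Registration not required.
Sec. 5-4. seating 148 ≥ 146; employees 37 ≥ 5 → Commercial Certificate not required.
Sec. 5-5. vehicles 30 ≤ 33; operates a retail storefront; seating 148 ≤ 178 → Small Fleet License required.
Sec. 5-6. employees 37 ≥ 29 → exempt from Small Fleet License.
Sec. 5-7. employees 37 < 65; seating 148 < 182 → Large Employer Permit not required.
Sec. 5-8. employees 37 ≥ 34 → exempt from Small Fleet License.

Retail Sales Certificate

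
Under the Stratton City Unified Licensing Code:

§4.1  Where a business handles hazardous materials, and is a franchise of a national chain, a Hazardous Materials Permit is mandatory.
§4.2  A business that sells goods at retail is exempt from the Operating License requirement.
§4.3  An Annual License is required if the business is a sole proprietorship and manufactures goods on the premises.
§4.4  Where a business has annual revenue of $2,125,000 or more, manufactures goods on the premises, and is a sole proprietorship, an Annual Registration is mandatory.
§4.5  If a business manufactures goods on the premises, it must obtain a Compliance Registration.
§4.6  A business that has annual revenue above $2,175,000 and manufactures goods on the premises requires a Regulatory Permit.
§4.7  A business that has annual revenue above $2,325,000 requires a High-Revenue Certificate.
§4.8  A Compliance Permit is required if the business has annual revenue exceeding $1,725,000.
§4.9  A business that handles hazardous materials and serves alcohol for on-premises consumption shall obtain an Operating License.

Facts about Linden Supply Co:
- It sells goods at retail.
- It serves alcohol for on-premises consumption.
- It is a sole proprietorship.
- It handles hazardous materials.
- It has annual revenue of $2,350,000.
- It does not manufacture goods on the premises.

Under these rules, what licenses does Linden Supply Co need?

§4.1 handles hazardous materials; is a sole proprietorship (not: is a franchise of a national chain) → Hazardous Materials Permit not required.
§4.2 sells goods at retail → exempt from Operating License.
§4.3 is a sole proprietorship; does not manufacture goods on the premises → Annual License not required.
§4.4 revenue $2,350,000 ≥ $2,125,000; does not manufacture goods on the premises; is a sole proprietorship → Annual Registration not required.
§4.5 does not manufacture goods on the premises → Compliance Registration not required.
§4.6 revenue $2,350,000 > $2,175,000; does not manufacture goods on the premises → Regulatory Permit not required.
§4.7 revenue $2,350,000 > $2,325,000 → High-Revenue Certificate required.
§4.8 revenue $2,350,000 > $1,725,000 → Compliance Permit required.
§4.9 handles hazardous materials; serves alcohol for on-premises consumption → Operating License required.

Compliance Permit, High-Revenue Certificate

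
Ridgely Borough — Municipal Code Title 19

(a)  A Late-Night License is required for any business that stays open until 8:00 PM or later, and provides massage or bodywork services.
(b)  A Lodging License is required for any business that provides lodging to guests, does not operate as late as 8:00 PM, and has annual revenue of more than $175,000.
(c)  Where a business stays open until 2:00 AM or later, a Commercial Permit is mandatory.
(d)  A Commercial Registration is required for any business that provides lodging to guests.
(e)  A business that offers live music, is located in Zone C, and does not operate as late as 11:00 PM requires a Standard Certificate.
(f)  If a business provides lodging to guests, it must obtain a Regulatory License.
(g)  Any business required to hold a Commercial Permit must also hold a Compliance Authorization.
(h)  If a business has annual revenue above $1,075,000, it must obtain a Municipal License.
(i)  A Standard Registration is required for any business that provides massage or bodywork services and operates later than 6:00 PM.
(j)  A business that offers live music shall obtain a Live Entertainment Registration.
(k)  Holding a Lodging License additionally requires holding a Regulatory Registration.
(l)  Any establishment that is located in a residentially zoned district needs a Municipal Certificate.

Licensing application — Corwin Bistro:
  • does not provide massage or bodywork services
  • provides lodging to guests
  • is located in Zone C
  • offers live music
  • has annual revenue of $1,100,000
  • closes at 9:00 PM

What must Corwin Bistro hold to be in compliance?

Commercial Registration, Live Entertainment Registration, Municipal License, Regulatory License, Standard Certificate

(a) closes 9:00 PM, after 8:00 PM; does not provide massage or bodywork services → Late-Night License not required.
(b) provides lodging to guests; closes 9:00 PM, after 8:00 PM; revenue $1,100,000 > $175,000 → Lodging License not required.
(c) closes 9:00 PM, at/before 2:00 AM → Commercial Permit not required.
(d) provides lodging to guests → Commercial Registration required.
(e) offers live music; is located in Zone C; closes 9:00 PM, at/before 11:00 PM → Standard Certificate required.
(f) provides lodging to guests → Regulatory License required.
(g) Commercial Permit is not required → no effect.
(h) revenue $1,100,000 > $1,075,000 → Municipal License required.
(i) does not provide massage or bodywork services; closes 9:00 PM, after 6:00 PM → Standard Registration not required.
(j) offers live music → Live Entertainment Registration required.
(k) Lodging License is not required → no effect.
(l) is located in Zone C (not: is located in a residentially zoned district) → Municipal Certificate not required.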